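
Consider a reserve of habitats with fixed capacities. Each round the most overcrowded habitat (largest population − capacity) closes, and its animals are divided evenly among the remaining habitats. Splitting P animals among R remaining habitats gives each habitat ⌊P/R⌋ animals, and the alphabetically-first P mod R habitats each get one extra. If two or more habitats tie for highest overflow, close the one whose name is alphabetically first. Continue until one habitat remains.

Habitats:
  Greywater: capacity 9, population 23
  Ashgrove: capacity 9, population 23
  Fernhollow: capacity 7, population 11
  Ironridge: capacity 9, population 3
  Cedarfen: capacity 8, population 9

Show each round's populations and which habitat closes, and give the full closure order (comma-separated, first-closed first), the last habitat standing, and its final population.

Closure order: Ashgrove, Greywater, Fernhollow, Cedarfen
Last habitat: Ironridge with 69 animals

Round 1: Ashgrove=23 Cedarfen=9 Fernhollow=11 Greywater=23 Ironridge=3 → close Ashgrove (overflow 14)
  23÷4 = 5 each, +1 to first 3
Round 2: Cedarfen=15 Fernhollow=17 Greywater=29 Ironridge=8 → close Greywater (overflow 20)
  29÷3 = 9 each, +1 to first 2
Round 3: Cedarfen=25 Fernhollow=27 Ironridge=17 → close Fernhollow (overflow 20)
  27÷2 = 13 each, +1 to first 1
Round 4: Cedarfen=39 Ironridge=30 → close Cedarfen (overflow 31)
  39÷1 = 39 each, +1 to first 0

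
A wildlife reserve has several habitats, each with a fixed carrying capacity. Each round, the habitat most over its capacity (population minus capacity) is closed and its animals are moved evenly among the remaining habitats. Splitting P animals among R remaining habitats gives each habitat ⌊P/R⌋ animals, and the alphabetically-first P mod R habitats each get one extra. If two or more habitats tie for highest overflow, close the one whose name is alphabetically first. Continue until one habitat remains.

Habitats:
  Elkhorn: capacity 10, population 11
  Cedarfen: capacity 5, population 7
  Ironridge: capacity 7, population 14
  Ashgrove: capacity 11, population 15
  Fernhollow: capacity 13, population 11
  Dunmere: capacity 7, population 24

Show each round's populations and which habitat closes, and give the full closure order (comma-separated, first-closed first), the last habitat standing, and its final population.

Closure order: Dunmere, Ironridge, Ashgrove, Cedarfen, Elkhorn
Last habitat: Fernhollow with 82 animals

Round 1: Ashgrove=15 Cedarfen=7 Dunmere=24 Elkhorn=11 Fernhollow=11 Ironridge=14 → close Dunmere (overflow 17)
  24÷5 = 4 each, +1 to first 4
Round 2: Ashgrove=20 Cedarfen=12 Elkhorn=16 Fernhollow=16 Ironridge=18 → close Ironridge (overflow 11)
  18÷4 = 4 each, +1 to first 2
Round 3: Ashgrove=25 Cedarfen=17 Elkhorn=20 Fernhollow=20 → close Ashgrove (overflow 14)
  25÷3 = 8 each, +1 to first 1
Round 4: Cedarfen=26 Elkhorn=28 Fernhollow=28 → close Cedarfen (overflow 21)
  26÷2 = 13 each, +1 to first 0
Round 5: Elkhorn=41 Fernhollow=41 → close Elkhorn (overflow 31)
  41÷1 = 41 each, +1 to first 0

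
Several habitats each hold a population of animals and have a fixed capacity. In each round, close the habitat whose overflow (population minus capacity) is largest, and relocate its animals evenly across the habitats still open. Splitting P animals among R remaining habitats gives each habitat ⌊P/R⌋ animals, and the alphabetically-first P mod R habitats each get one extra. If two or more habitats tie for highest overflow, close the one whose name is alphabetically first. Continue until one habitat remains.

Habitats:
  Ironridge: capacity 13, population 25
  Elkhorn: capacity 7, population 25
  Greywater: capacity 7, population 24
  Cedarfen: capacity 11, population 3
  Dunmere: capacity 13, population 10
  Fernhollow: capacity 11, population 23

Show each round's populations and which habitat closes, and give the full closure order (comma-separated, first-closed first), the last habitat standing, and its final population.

Closure order: Elkhorn, Greywater, Fernhollow, Ironridge, Dunmere
Last habitat: Cedarfen with 110 animals

Round 1: Cedarfen=3 Dunmere=10 Elkhorn=25 Fernhollow=23 Greywater=24 Ironridge=25 → close Elkhorn (overflow 18)
  25÷5 = 5 each, +1 to first 0
Round 2: Cedarfen=8 Dunmere=15 Fernhollow=28 Greywater=29 Ironridge=30 → close Greywater (overflow 22)
  29÷4 = 7 each, +1 to first 1
Round 3: Cedarfen=16 Dunmere=22 Fernhollow=35 Ironridge=37 → close Fernhollow (overflow 24)
  35÷3 = 11 each, +1 to first 2
Round 4: Cedarfen=28 Dunmere=34 Ironridge=48 → close Ironridge (overflow 35)
  48÷2 = 24 each, +1 to first 0
Round 5: Cedarfen=52 Dunmere=58 → close Dunmere (overflow 45)
  58÷1 = 58 each, +1 to first 0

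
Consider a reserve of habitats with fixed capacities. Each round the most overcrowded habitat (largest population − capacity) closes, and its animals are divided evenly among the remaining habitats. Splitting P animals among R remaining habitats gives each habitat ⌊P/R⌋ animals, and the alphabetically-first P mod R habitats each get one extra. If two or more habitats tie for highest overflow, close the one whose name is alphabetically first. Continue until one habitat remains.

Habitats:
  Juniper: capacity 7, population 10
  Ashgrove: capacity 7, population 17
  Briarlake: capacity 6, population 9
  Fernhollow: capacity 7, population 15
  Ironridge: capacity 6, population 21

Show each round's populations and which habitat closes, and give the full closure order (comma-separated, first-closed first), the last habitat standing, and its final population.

Closure order: Ironridge, Ashgrove, Fernhollow, Briarlake
Last habitat: Juniper with 72 animals

Round 1: Ashgrove=17 Briarlake=9 Fernhollow=15 Ironridge=21 Juniper=10 → close Ironridge (overflow 15)
  21÷4 = 5 each, +1 to first 1
Round 2: Ashgrove=23 Briarlake=14 Fernhollow=20 Juniper=15 → close Ashgrove (overflow 16)
  23÷3 = 7 each, +1 to first 2
Round 3: Briarlake=22 Fernhollow=28 Juniper=22 → close Fernhollow (overflow 21)
  28÷2 = 14 each, +1 to first 0
Round 4: Briarlake=36 Juniper=36 → close Briarlake (overflow 30)
  36÷1 = 36 each, +1 to first 0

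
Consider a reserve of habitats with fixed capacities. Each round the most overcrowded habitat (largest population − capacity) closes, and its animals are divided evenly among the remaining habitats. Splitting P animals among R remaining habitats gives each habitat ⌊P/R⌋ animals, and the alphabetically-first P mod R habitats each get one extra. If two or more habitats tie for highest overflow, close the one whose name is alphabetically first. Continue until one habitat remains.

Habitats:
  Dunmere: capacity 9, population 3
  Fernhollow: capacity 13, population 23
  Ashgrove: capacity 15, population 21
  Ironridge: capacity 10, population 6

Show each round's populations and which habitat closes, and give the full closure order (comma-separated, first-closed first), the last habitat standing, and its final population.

Closure order: Fernhollow, Ashgrove, Dunmere
Last habitat: Ironridge with 53 animals

Round 1: Ashgrove=21 Dunmere=3 Fernhollow=23 Ironridge=6 → close Fernhollow (overflow 10)
  23÷3 = 7 each, +1 to first 2
Round 2: Ashgrove=29 Dunmere=11 Ironridge=13 → close Ashgrove (overflow 14)
  29÷2 = 14 each, +1 to first 1
Round 3: Dunmere=26 Ironridge=27 → close Dunmere (overflow 17)
  26÷1 = 26 each, +1 to first 0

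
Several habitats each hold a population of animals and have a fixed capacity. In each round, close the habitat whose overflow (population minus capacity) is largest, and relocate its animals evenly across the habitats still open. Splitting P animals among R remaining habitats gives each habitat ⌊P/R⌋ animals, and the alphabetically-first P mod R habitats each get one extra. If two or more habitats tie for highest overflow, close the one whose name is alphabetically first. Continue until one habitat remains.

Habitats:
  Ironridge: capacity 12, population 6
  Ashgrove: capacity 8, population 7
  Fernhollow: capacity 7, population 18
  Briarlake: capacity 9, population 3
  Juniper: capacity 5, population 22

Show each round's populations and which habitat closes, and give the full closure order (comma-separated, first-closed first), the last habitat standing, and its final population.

Round 1: Ashgrove=7 Briarlake=3 Fernhollow=18 Ironridge=6 Juniper=22 → close Juniper (overflow 17)
  22÷4 = 5 each, +1 to first 2
Round 2: Ashgrove=13 Briarlake=9 Fernhollow=23 Ironridge=11 → close Fernhollow (overflow 16)
  23÷3 = 7 each, +1 to first 2
Round 3: Ashgrove=21 Briarlake=17 Ironridge=18 → close Ashgrove (overflow 13)
  21÷2 = 10 each, +1 to first 1
Round 4: Briarlake=28 Ironridge=28 → close Briarlake (overflow 19)
  28÷1 = 28 each, +1 to first 0

Closure order: Juniper, Fernhollow, Ashgrove, Briarlake
Last habitat: Ironridge with 56 animals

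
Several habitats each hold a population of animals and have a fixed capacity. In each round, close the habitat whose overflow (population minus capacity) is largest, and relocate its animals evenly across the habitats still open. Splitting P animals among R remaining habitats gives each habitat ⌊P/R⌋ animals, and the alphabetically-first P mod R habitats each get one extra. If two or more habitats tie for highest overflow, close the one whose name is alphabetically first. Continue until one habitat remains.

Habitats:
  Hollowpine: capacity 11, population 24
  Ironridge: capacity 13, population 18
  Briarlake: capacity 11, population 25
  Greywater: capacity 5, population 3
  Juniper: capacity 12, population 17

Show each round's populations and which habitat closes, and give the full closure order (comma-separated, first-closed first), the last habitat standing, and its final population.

Closure order: Briarlake, Hollowpine, Ironridge, Juniper
Last habitat: Greywater with 87 animals

Round 1: Briarlake=25 Greywater=3 Hollowpine=24 Ironridge=18 Juniper=17 → close Briarlake (overflow 14)
  25÷4 = 6 each, +1 to first 1
Round 2: Greywater=10 Hollowpine=30 Ironridge=24 Juniper=23 → close Hollowpine (overflow 19)
  30÷3 = 10 each, +1 to first 0
Round 3: Greywater=20 Ironridge=34 Juniper=33 → close Ironridge (overflow 21)
  34÷2 = 17 each, +1 to first 0
Round 4: Greywater=37 Juniper=50 → close Juniper (overflow 38)
  50÷1 = 50 each, +1 to first 0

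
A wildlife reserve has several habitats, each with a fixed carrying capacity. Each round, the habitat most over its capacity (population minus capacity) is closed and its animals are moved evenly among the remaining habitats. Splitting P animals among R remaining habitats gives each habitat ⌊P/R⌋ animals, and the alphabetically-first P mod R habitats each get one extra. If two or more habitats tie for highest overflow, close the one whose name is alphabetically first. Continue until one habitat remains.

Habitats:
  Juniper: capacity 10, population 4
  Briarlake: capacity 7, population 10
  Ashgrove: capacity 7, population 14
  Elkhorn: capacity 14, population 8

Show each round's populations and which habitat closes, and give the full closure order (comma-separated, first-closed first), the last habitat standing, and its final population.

Round 1: Ashgrove=14 Briarlake=10 Elkhorn=8 Juniper=4 → close Ashgrove (overflow 7)
  14÷3 = 4 each, +1 to first 2
Round 2: Briarlake=15 Elkhorn=13 Juniper=8 → close Briarlake (overflow 8)
  15÷2 = 7 each, +1 to first 1
Round 3: Elkhorn=21 Juniper=15 → close Elkhorn (overflow 7)
  21÷1 = 21 each, +1 to first 0

Closure order: Ashgrove, Briarlake, Elkhorn
Last habitat: Juniper with 36 animals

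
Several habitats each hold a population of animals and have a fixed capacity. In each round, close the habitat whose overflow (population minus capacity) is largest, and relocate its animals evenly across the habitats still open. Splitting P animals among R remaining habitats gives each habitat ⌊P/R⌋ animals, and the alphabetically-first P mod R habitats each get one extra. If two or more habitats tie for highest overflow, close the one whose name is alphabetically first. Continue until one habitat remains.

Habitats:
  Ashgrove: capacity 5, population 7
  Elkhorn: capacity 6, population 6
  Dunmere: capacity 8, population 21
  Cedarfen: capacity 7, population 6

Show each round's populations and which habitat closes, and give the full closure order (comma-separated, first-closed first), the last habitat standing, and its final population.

Round 1: Ashgrove=7 Cedarfen=6 Dunmere=21 Elkhorn=6 → close Dunmere (overflow 13)
  21÷3 = 7 each, +1 to first 0
Round 2: Ashgrove=14 Cedarfen=13 Elkhorn=13 → close Ashgrove (overflow 9)
  14÷2 = 7 each, +1 to first 0
Round 3: Cedarfen=20 Elkhorn=20 → close Elkhorn (overflow 14)
  20÷1 = 20 each, +1 to first 0

Closure order: Dunmere, Ashgrove, Elkhorn
Last habitat: Cedarfen with 40 animals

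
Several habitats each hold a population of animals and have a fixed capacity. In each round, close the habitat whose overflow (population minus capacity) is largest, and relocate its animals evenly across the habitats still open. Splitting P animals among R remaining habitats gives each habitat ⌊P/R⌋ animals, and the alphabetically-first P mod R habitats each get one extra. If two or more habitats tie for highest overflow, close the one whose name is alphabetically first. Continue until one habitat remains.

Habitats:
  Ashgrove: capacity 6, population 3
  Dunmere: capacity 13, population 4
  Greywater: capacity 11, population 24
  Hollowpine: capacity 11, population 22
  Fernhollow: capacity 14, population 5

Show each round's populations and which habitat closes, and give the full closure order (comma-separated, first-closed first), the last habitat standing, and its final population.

Round 1: Ashgrove=3 Dunmere=4 Fernhollow=5 Greywater=24 Hollowpine=22 → close Greywater (overflow 13)
  24÷4 = 6 each, +1 to first 0
Round 2: Ashgrove=9 Dunmere=10 Fernhollow=11 Hollowpine=28 → close Hollowpine (overflow 17)
  28÷3 = 9 each, +1 to first 1
Round 3: Ashgrove=19 Dunmere=19 Fernhollow=20 → close Ashgrove (overflow 13)
  19÷2 = 9 each, +1 to first 1
Round 4: Dunmere=29 Fernhollow=29 → close Dunmere (overflow 16)
  29÷1 = 29 each, +1 to first 0

Closure order: Greywater, Hollowpine, Ashgrove, Dunmere
Last habitat: Fernhollow with 58 animals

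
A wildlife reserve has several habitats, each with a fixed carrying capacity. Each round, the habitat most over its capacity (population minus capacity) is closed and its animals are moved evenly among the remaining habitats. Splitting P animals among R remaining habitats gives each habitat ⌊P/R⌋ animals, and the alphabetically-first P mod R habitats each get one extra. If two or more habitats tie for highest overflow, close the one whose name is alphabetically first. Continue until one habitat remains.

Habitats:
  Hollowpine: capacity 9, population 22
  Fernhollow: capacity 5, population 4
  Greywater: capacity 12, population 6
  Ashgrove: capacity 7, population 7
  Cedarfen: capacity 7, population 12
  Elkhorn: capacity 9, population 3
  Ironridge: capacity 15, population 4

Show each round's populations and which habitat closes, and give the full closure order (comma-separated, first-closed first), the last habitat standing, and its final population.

Closure order: Hollowpine, Cedarfen, Ashgrove, Fernhollow, Elkhorn, Greywater
Last habitat: Ironridge with 58 animals

Round 1: Ashgrove=7 Cedarfen=12 Elkhorn=3 Fernhollow=4 Greywater=6 Hollowpine=22 Ironridge=4 → close Hollowpine (overflow 13)
  22÷6 = 3 each, +1 to first 4
Round 2: Ashgrove=11 Cedarfen=16 Elkhorn=7 Fernhollow=8 Greywater=9 Ironridge=7 → close Cedarfen (overflow 9)
  16÷5 = 3 each, +1 to first 1
Round 3: Ashgrove=15 Elkhorn=10 Fernhollow=11 Greywater=12 Ironridge=10 → close Ashgrove (overflow 8)
  15÷4 = 3 each, +1 to first 3
Round 4: Elkhorn=14 Fernhollow=15 Greywater=16 Ironridge=13 → close Fernhollow (overflow 10)
  15÷3 = 5 each, +1 to first 0
Round 5: Elkhorn=19 Greywater=21 Ironridge=18 → close Elkhorn (overflow 10)
  19÷2 = 9 each, +1 to first 1
Round 6: Greywater=31 Ironridge=27 → close Greywater (overflow 19)
  31÷1 = 31 each, +1 to first 0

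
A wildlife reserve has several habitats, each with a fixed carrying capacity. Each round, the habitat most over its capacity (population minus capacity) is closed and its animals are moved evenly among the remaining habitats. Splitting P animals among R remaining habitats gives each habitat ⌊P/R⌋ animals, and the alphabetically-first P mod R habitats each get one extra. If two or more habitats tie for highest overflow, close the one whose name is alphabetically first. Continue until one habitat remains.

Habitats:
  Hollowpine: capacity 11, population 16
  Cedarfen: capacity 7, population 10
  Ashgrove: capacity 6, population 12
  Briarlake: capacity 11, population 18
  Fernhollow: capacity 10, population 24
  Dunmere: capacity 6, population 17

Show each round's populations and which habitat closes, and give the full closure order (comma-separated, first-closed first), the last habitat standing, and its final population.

Round 1: Ashgrove=12 Briarlake=18 Cedarfen=10 Dunmere=17 Fernhollow=24 Hollowpine=16 → close Fernhollow (overflow 14)
  24÷5 = 4 each, +1 to first 4
Round 2: Ashgrove=17 Briarlake=23 Cedarfen=15 Dunmere=22 Hollowpine=20 → close Dunmere (overflow 16)
  22÷4 = 5 each, +1 to first 2
Round 3: Ashgrove=23 Briarlake=29 Cedarfen=20 Hollowpine=25 → close Briarlake (overflow 18)
  29÷3 = 9 each, +1 to first 2
Round 4: Ashgrove=33 Cedarfen=30 Hollowpine=34 → close Ashgrove (overflow 27)
  33÷2 = 16 each, +1 to first 1
Round 5: Cedarfen=47 Hollowpine=50 → close Cedarfen (overflow 40)
  47÷1 = 47 each, +1 to first 0

Closure order: Fernhollow, Dunmere, Briarlake, Ashgrove, Cedarfen
Last habitat: Hollowpine with 97 animals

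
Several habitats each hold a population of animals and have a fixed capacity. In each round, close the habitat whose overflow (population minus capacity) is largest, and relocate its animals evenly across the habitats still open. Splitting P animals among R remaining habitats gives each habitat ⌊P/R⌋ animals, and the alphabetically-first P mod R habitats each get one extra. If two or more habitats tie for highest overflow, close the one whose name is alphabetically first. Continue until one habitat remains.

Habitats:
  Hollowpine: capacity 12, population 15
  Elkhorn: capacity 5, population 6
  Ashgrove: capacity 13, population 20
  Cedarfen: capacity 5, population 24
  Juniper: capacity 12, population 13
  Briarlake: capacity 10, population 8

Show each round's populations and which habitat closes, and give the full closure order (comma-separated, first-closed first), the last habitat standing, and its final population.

Closure order: Cedarfen, Ashgrove, Hollowpine, Elkhorn, Briarlake
Last habitat: Juniper with 86 animals

Round 1: Ashgrove=20 Briarlake=8 Cedarfen=24 Elkhorn=6 Hollowpine=15 Juniper=13 → close Cedarfen (overflow 19)
  24÷5 = 4 each, +1 to first 4
Round 2: Ashgrove=25 Briarlake=13 Elkhorn=11 Hollowpine=20 Juniper=17 → close Ashgrove (overflow 12)
  25÷4 = 6 each, +1 to first 1
Round 3: Briarlake=20 Elkhorn=17 Hollowpine=26 Juniper=23 → close Hollowpine (overflow 14)
  26÷3 = 8 each, +1 to first 2
Round 4: Briarlake=29 Elkhorn=26 Juniper=31 → close Elkhorn (overflow 21)
  26÷2 = 13 each, +1 to first 0
Round 5: Briarlake=42 Juniper=44 → close Briarlake (overflow 32)
  42÷1 = 42 each, +1 to first 0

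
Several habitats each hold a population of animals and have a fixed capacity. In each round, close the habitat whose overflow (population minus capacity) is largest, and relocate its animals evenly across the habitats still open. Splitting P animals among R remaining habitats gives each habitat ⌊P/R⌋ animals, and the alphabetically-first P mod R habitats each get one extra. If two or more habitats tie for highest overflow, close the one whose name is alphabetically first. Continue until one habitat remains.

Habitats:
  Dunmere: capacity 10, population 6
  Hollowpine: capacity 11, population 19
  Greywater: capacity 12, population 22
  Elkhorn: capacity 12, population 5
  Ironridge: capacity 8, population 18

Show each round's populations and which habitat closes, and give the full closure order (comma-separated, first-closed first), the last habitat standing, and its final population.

Closure order: Greywater, Ironridge, Hollowpine, Dunmere
Last habitat: Elkhorn with 70 animals

Round 1: Dunmere=6 Elkhorn=5 Greywater=22 Hollowpine=19 Ironridge=18 → close Greywater (overflow 10)
  22÷4 = 5 each, +1 to first 2
Round 2: Dunmere=12 Elkhorn=11 Hollowpine=24 Ironridge=23 → close Ironridge (overflow 15)
  23÷3 = 7 each, +1 to first 2
Round 3: Dunmere=20 Elkhorn=19 Hollowpine=31 → close Hollowpine (overflow 20)
  31÷2 = 15 each, +1 to first 1
Round 4: Dunmere=36 Elkhorn=34 → close Dunmere (overflow 26)
  36÷1 = 36 each, +1 to first 0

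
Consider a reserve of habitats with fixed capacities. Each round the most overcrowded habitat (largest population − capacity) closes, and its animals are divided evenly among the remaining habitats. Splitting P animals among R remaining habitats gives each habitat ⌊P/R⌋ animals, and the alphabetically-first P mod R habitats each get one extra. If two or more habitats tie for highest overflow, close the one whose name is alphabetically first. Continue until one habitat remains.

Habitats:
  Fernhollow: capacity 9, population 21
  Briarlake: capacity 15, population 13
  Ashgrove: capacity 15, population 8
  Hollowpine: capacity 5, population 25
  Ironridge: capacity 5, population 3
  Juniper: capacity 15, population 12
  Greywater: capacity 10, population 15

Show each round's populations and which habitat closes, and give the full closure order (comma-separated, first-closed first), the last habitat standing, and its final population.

Closure order: Hollowpine, Fernhollow, Greywater, Briarlake, Ironridge, Juniper
Last habitat: Ashgrove with 97 animals

Round 1: Ashgrove=8 Briarlake=13 Fernhollow=21 Greywater=15 Hollowpine=25 Ironridge=3 Juniper=12 → close Hollowpine (overflow 20)
  25÷6 = 4 each, +1 to first 1
Round 2: Ashgrove=13 Briarlake=17 Fernhollow=25 Greywater=19 Ironridge=7 Juniper=16 → close Fernhollow (overflow 16)
  25÷5 = 5 each, +1 to first 0
Round 3: Ashgrove=18 Briarlake=22 Greywater=24 Ironridge=12 Juniper=21 → close Greywater (overflow 14)
  24÷4 = 6 each, +1 to first 0
Round 4: Ashgrove=24 Briarlake=28 Ironridge=18 Juniper=27 → close Briarlake (overflow 13)
  28÷3 = 9 each, +1 to first 1
Round 5: Ashgrove=34 Ironridge=27 Juniper=36 → close Ironridge (overflow 22)
  27÷2 = 13 each, +1 to first 1
Round 6: Ashgrove=48 Juniper=49 → close Juniper (overflow 34)
  49÷1 = 49 each, +1 to first 0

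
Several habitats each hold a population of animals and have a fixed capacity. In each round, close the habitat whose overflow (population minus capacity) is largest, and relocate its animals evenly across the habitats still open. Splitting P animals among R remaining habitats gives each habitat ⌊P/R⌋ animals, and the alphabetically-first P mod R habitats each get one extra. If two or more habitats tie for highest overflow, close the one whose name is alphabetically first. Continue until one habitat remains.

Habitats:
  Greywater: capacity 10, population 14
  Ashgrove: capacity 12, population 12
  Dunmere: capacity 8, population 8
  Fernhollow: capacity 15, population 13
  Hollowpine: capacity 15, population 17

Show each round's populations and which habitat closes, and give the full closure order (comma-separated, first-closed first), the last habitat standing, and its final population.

Closure order: Greywater, Hollowpine, Ashgrove, Dunmere
Last habitat: Fernhollow with 64 animals

Round 1: Ashgrove=12 Dunmere=8 Fernhollow=13 Greywater=14 Hollowpine=17 → close Greywater (overflow 4)
  14÷4 = 3 each, +1 to first 2
Round 2: Ashgrove=16 Dunmere=12 Fernhollow=16 Hollowpine=20 → close Hollowpine (overflow 5)
  20÷3 = 6 each, +1 to first 2
Round 3: Ashgrove=23 Dunmere=19 Fernhollow=22 → close Ashgrove (overflow 11)
  23÷2 = 11 each, +1 to first 1
Round 4: Dunmere=31 Fernhollow=33 → close Dunmere (overflow 23)
  31÷1 = 31 each, +1 to first 0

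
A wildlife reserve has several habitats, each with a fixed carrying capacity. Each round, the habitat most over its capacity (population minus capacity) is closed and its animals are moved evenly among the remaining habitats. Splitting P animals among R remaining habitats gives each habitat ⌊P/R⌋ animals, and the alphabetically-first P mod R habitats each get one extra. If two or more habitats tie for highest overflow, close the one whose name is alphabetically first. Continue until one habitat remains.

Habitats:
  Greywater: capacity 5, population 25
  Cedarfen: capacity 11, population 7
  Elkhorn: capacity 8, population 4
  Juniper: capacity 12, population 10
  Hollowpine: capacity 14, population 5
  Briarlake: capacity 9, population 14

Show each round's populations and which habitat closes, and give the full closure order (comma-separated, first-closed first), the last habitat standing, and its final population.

Closure order: Greywater, Briarlake, Juniper, Cedarfen, Elkhorn
Last habitat: Hollowpine with 65 animals

Round 1: Briarlake=14 Cedarfen=7 Elkhorn=4 Greywater=25 Hollowpine=5 Juniper=10 → close Greywater (overflow 20)
  25÷5 = 5 each, +1 to first 0
Round 2: Briarlake=19 Cedarfen=12 Elkhorn=9 Hollowpine=10 Juniper=15 → close Briarlake (overflow 10)
  19÷4 = 4 each, +1 to first 3
Round 3: Cedarfen=17 Elkhorn=14 Hollowpine=15 Juniper=19 → close Juniper (overflow 7)
  19÷3 = 6 each, +1 to first 1
Round 4: Cedarfen=24 Elkhorn=20 Hollowpine=21 → close Cedarfen (overflow 13)
  24÷2 = 12 each, +1 to first 0
Round 5: Elkhorn=32 Hollowpine=33 → close Elkhorn (overflow 24)
  32÷1 = 32 each, +1 to first 0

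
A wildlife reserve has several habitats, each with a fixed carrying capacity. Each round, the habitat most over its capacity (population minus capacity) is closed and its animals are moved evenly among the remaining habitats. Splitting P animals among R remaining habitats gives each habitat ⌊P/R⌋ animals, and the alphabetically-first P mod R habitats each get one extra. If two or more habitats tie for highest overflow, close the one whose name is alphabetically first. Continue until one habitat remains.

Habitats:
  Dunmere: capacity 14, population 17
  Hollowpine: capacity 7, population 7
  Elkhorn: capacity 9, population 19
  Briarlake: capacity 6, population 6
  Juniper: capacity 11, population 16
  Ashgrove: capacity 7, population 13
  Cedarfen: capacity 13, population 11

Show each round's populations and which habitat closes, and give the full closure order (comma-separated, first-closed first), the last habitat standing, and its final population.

Round 1: Ashgrove=13 Briarlake=6 Cedarfen=11 Dunmere=17 Elkhorn=19 Hollowpine=7 Juniper=16 → close Elkhorn (overflow 10)
  19÷6 = 3 each, +1 to first 1
Round 2: Ashgrove=17 Briarlake=9 Cedarfen=14 Dunmere=20 Hollowpine=10 Juniper=19 → close Ashgrove (overflow 10)
  17÷5 = 3 each, +1 to first 2
Round 3: Briarlake=13 Cedarfen=18 Dunmere=23 Hollowpine=13 Juniper=22 → close Juniper (overflow 11)
  22÷4 = 5 each, +1 to first 2
Round 4: Briarlake=19 Cedarfen=24 Dunmere=28 Hollowpine=18 → close Dunmere (overflow 14)
  28÷3 = 9 each, +1 to first 1
Round 5: Briarlake=29 Cedarfen=33 Hollowpine=27 → close Briarlake (overflow 23)
  29÷2 = 14 each, +1 to first 1
Round 6: Cedarfen=48 Hollowpine=41 → close Cedarfen (overflow 35)
  48÷1 = 48 each, +1 to first 0

Closure order: Elkhorn, Ashgrove, Juniper, Dunmere, Briarlake, Cedarfen
Last habitat: Hollowpine with 89 animals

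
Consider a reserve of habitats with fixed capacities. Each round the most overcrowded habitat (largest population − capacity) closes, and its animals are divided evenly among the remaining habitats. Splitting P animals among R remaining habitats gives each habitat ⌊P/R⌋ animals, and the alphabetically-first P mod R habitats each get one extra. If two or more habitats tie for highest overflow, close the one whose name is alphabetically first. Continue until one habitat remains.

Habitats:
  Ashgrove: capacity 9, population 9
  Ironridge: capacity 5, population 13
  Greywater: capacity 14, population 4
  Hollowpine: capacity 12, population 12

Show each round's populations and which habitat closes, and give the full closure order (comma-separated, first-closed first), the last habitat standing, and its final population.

Round 1: Ashgrove=9 Greywater=4 Hollowpine=12 Ironridge=13 → close Ironridge (overflow 8)
  13÷3 = 4 each, +1 to first 1
Round 2: Ashgrove=14 Greywater=8 Hollowpine=16 → close Ashgrove (overflow 5)
  14÷2 = 7 each, +1 to first 0
Round 3: Greywater=15 Hollowpine=23 → close Hollowpine (overflow 11)
  23÷1 = 23 each, +1 to first 0

Closure order: Ironridge, Ashgrove, Hollowpine
Last habitat: Greywater with 38 animals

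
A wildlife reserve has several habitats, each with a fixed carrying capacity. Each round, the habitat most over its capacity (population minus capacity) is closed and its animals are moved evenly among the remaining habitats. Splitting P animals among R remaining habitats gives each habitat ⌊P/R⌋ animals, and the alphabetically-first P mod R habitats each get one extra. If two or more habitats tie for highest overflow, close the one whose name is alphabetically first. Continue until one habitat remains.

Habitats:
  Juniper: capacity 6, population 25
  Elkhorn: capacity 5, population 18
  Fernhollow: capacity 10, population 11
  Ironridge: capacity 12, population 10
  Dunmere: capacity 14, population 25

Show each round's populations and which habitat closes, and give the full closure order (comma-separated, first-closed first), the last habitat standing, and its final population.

Closure order: Juniper, Elkhorn, Dunmere, Fernhollow
Last habitat: Ironridge with 89 animals

Round 1: Dunmere=25 Elkhorn=18 Fernhollow=11 Ironridge=10 Juniper=25 → close Juniper (overflow 19)
  25÷4 = 6 each, +1 to first 1
Round 2: Dunmere=32 Elkhorn=24 Fernhollow=17 Ironridge=16 → close Elkhorn (overflow 19)
  24÷3 = 8 each, +1 to first 0
Round 3: Dunmere=40 Fernhollow=25 Ironridge=24 → close Dunmere (overflow 26)
  40÷2 = 20 each, +1 to first 0
Round 4: Fernhollow=45 Ironridge=44 → close Fernhollow (overflow 35)
  45÷1 = 45 each, +1 to first 0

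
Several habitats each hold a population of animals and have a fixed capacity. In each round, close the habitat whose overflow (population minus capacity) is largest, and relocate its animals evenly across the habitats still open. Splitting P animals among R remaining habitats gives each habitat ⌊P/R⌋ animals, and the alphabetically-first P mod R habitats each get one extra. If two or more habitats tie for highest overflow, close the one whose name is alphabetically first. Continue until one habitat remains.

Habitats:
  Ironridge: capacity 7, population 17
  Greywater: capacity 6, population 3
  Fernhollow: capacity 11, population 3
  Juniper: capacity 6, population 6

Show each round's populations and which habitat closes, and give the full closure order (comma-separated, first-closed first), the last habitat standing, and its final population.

Round 1: Fernhollow=3 Greywater=3 Ironridge=17 Juniper=6 → close Ironridge (overflow 10)
  17÷3 = 5 each, +1 to first 2
Round 2: Fernhollow=9 Greywater=9 Juniper=11 → close Juniper (overflow 5)
  11÷2 = 5 each, +1 to first 1
Round 3: Fernhollow=15 Greywater=14 → close Greywater (overflow 8)
  14÷1 = 14 each, +1 to first 0

Closure order: Ironridge, Juniper, Greywater
Last habitat: Fernhollow with 29 animals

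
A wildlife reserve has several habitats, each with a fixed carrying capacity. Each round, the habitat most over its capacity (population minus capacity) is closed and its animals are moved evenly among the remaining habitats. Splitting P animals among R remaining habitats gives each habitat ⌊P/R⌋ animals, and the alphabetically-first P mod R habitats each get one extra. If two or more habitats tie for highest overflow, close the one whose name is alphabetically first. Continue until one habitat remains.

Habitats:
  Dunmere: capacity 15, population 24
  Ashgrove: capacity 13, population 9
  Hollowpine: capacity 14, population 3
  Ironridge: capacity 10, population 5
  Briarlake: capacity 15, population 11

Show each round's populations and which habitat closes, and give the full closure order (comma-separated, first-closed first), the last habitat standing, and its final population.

Round 1: Ashgrove=9 Briarlake=11 Dunmere=24 Hollowpine=3 Ironridge=5 → close Dunmere (overflow 9)
  24÷4 = 6 each, +1 to first 0
Round 2: Ashgrove=15 Briarlake=17 Hollowpine=9 Ironridge=11 → close Ashgrove (overflow 2)
  15÷3 = 5 each, +1 to first 0
Round 3: Briarlake=22 Hollowpine=14 Ironridge=16 → close Briarlake (overflow 7)
  22÷2 = 11 each, +1 to first 0
Round 4: Hollowpine=25 Ironridge=27 → close Ironridge (overflow 17)
  27÷1 = 27 each, +1 to first 0

Closure order: Dunmere, Ashgrove, Briarlake, Ironridge
Last habitat: Hollowpine with 52 animals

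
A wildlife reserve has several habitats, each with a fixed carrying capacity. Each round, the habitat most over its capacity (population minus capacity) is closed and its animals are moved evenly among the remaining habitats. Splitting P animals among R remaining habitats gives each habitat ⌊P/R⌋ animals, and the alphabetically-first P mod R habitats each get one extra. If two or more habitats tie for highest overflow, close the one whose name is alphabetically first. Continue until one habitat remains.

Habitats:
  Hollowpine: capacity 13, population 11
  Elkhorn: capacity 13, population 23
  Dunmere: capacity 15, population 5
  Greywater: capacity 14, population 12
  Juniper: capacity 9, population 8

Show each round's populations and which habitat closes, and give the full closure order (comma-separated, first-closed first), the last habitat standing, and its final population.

Round 1: Dunmere=5 Elkhorn=23 Greywater=12 Hollowpine=11 Juniper=8 → close Elkhorn (overflow 10)
  23÷4 = 5 each, +1 to first 3
Round 2: Dunmere=11 Greywater=18 Hollowpine=17 Juniper=13 → close Greywater (overflow 4)
  18÷3 = 6 each, +1 to first 0
Round 3: Dunmere=17 Hollowpine=23 Juniper=19 → close Hollowpine (overflow 10)
  23÷2 = 11 each, +1 to first 1
Round 4: Dunmere=29 Juniper=30 → close Juniper (overflow 21)
  30÷1 = 30 each, +1 to first 0

Closure order: Elkhorn, Greywater, Hollowpine, Juniper
Last habitat: Dunmere with 59 animals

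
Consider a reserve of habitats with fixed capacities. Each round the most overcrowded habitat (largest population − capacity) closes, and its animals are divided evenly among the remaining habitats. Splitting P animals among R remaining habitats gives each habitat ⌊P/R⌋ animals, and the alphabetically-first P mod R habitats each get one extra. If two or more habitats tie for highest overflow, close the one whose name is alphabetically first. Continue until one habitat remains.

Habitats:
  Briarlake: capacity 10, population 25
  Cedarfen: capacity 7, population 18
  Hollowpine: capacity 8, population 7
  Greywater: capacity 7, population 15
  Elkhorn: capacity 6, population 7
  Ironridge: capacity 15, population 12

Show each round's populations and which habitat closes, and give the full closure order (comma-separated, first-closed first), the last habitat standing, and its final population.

Closure order: Briarlake, Cedarfen, Greywater, Elkhorn, Hollowpine
Last habitat: Ironridge with 84 animals

Round 1: Briarlake=25 Cedarfen=18 Elkhorn=7 Greywater=15 Hollowpine=7 Ironridge=12 → close Briarlake (overflow 15)
  25÷5 = 5 each, +1 to first 0
Round 2: Cedarfen=23 Elkhorn=12 Greywater=20 Hollowpine=12 Ironridge=17 → close Cedarfen (overflow 16)
  23÷4 = 5 each, +1 to first 3
Round 3: Elkhorn=18 Greywater=26 Hollowpine=18 Ironridge=22 → close Greywater (overflow 19)
  26÷3 = 8 each, +1 to first 2
Round 4: Elkhorn=27 Hollowpine=27 Ironridge=30 → close Elkhorn (overflow 21)
  27÷2 = 13 each, +1 to first 1
Round 5: Hollowpine=41 Ironridge=43 → close Hollowpine (overflow 33)
  41÷1 = 41 each, +1 to first 0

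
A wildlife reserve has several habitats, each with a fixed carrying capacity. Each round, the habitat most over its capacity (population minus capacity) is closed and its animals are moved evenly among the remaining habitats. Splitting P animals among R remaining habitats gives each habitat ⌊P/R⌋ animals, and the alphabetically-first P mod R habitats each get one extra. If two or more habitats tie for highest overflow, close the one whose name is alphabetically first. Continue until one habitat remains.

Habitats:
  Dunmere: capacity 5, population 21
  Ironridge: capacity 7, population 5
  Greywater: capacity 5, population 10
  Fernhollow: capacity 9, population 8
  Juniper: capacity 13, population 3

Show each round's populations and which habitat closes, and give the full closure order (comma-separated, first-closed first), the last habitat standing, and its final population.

Closure order: Dunmere, Greywater, Fernhollow, Ironridge
Last habitat: Juniper with 47 animals

Round 1: Dunmere=21 Fernhollow=8 Greywater=10 Ironridge=5 Juniper=3 → close Dunmere (overflow 16)
  21÷4 = 5 each, +1 to first 1
Round 2: Fernhollow=14 Greywater=15 Ironridge=10 Juniper=8 → close Greywater (overflow 10)
  15÷3 = 5 each, +1 to first 0
Round 3: Fernhollow=19 Ironridge=15 Juniper=13 → close Fernhollow (overflow 10)
  19÷2 = 9 each, +1 to first 1
Round 4: Ironridge=25 Juniper=22 → close Ironridge (overflow 18)
  25÷1 = 25 each, +1 to first 0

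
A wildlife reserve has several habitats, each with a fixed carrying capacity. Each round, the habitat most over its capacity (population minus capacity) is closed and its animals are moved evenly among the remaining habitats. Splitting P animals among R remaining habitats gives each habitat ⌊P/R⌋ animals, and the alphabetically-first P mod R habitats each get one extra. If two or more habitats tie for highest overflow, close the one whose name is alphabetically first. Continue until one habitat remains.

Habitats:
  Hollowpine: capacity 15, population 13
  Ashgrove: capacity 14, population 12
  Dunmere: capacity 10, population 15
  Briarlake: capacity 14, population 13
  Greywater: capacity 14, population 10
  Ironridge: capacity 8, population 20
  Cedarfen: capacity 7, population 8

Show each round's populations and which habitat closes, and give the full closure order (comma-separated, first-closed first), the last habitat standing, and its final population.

Closure order: Ironridge, Dunmere, Cedarfen, Briarlake, Ashgrove, Greywater
Last habitat: Hollowpine with 91 animals

Round 1: Ashgrove=12 Briarlake=13 Cedarfen=8 Dunmere=15 Greywater=10 Hollowpine=13 Ironridge=20 → close Ironridge (overflow 12)
  20÷6 = 3 each, +1 to first 2
Round 2: Ashgrove=16 Briarlake=17 Cedarfen=11 Dunmere=18 Greywater=13 Hollowpine=16 → close Dunmere (overflow 8)
  18÷5 = 3 each, +1 to first 3
Round 3: Ashgrove=20 Briarlake=21 Cedarfen=15 Greywater=16 Hollowpine=19 → close Cedarfen (overflow 8)
  15÷4 = 3 each, +1 to first 3
Round 4: Ashgrove=24 Briarlake=25 Greywater=20 Hollowpine=22 → close Briarlake (overflow 11)
  25÷3 = 8 each, +1 to first 1
Round 5: Ashgrove=33 Greywater=28 Hollowpine=30 → close Ashgrove (overflow 19)
  33÷2 = 16 each, +1 to first 1
Round 6: Greywater=45 Hollowpine=46 → close Greywater (overflow 31)
  45÷1 = 45 each, +1 to first 0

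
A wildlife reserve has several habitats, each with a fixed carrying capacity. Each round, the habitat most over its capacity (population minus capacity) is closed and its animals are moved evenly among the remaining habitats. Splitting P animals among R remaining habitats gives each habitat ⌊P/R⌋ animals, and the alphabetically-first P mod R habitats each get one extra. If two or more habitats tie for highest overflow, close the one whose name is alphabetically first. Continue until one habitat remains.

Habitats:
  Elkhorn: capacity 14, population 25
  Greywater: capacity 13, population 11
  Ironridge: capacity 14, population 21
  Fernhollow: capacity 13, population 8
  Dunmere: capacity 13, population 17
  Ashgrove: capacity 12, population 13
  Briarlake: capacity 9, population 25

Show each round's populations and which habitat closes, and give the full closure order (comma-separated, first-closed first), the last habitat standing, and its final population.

Closure order: Briarlake, Elkhorn, Ironridge, Dunmere, Ashgrove, Greywater
Last habitat: Fernhollow with 120 animals

Round 1: Ashgrove=13 Briarlake=25 Dunmere=17 Elkhorn=25 Fernhollow=8 Greywater=11 Ironridge=21 → close Briarlake (overflow 16)
  25÷6 = 4 each, +1 to first 1
Round 2: Ashgrove=18 Dunmere=21 Elkhorn=29 Fernhollow=12 Greywater=15 Ironridge=25 → close Elkhorn (overflow 15)
  29÷5 = 5 each, +1 to first 4
Round 3: Ashgrove=24 Dunmere=27 Fernhollow=18 Greywater=21 Ironridge=30 → close Ironridge (overflow 16)
  30÷4 = 7 each, +1 to first 2
Round 4: Ashgrove=32 Dunmere=35 Fernhollow=25 Greywater=28 → close Dunmere (overflow 22)
  35÷3 = 11 each, +1 to first 2
Round 5: Ashgrove=44 Fernhollow=37 Greywater=39 → close Ashgrove (overflow 32)
  44÷2 = 22 each, +1 to first 0
Round 6: Fernhollow=59 Greywater=61 → close Greywater (overflow 48)
  61÷1 = 61 each, +1 to first 0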